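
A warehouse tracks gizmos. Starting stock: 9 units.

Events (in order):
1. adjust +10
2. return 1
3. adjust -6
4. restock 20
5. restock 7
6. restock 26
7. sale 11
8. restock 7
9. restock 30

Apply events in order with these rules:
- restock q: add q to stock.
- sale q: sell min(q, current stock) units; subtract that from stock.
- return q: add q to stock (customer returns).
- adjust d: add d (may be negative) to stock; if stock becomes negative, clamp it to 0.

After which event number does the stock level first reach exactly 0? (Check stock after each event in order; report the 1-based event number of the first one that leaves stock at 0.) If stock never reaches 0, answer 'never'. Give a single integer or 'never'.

Processing events:
Start: stock = 9
  Event 1 (adjust +10): 9 + 10 = 19
  Event 2 (return 1): 19 + 1 = 20
  Event 3 (adjust -6): 20 + -6 = 14
  Event 4 (restock 20): 14 + 20 = 34
  Event 5 (restock 7): 34 + 7 = 41
  Event 6 (restock 26): 41 + 26 = 67
  Event 7 (sale 11): sell min(11,67)=11. stock: 67 - 11 = 56. total_sold = 11
  Event 8 (restock 7): 56 + 7 = 63
  Event 9 (restock 30): 63 + 30 = 93
Final: stock = 93, total_sold = 11

Stock never reaches 0.

Answer: never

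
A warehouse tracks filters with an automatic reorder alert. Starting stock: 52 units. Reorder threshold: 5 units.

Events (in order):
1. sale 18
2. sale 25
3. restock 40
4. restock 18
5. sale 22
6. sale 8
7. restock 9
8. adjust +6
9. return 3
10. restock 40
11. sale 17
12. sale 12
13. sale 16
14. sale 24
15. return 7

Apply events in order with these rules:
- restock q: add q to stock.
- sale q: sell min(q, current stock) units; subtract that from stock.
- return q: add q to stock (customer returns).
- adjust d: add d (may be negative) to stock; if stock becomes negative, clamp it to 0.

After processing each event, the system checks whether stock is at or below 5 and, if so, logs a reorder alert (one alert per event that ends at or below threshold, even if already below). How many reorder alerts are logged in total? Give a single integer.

Answer: 0

Derivation:
Processing events:
Start: stock = 52
  Event 1 (sale 18): sell min(18,52)=18. stock: 52 - 18 = 34. total_sold = 18
  Event 2 (sale 25): sell min(25,34)=25. stock: 34 - 25 = 9. total_sold = 43
  Event 3 (restock 40): 9 + 40 = 49
  Event 4 (restock 18): 49 + 18 = 67
  Event 5 (sale 22): sell min(22,67)=22. stock: 67 - 22 = 45. total_sold = 65
  Event 6 (sale 8): sell min(8,45)=8. stock: 45 - 8 = 37. total_sold = 73
  Event 7 (restock 9): 37 + 9 = 46
  Event 8 (adjust +6): 46 + 6 = 52
  Event 9 (return 3): 52 + 3 = 55
  Event 10 (restock 40): 55 + 40 = 95
  Event 11 (sale 17): sell min(17,95)=17. stock: 95 - 17 = 78. total_sold = 90
  Event 12 (sale 12): sell min(12,78)=12. stock: 78 - 12 = 66. total_sold = 102
  Event 13 (sale 16): sell min(16,66)=16. stock: 66 - 16 = 50. total_sold = 118
  Event 14 (sale 24): sell min(24,50)=24. stock: 50 - 24 = 26. total_sold = 142
  Event 15 (return 7): 26 + 7 = 33
Final: stock = 33, total_sold = 142

Checking against threshold 5:
  After event 1: stock=34 > 5
  After event 2: stock=9 > 5
  After event 3: stock=49 > 5
  After event 4: stock=67 > 5
  After event 5: stock=45 > 5
  After event 6: stock=37 > 5
  After event 7: stock=46 > 5
  After event 8: stock=52 > 5
  After event 9: stock=55 > 5
  After event 10: stock=95 > 5
  After event 11: stock=78 > 5
  After event 12: stock=66 > 5
  After event 13: stock=50 > 5
  After event 14: stock=26 > 5
  After event 15: stock=33 > 5
Alert events: []. Count = 0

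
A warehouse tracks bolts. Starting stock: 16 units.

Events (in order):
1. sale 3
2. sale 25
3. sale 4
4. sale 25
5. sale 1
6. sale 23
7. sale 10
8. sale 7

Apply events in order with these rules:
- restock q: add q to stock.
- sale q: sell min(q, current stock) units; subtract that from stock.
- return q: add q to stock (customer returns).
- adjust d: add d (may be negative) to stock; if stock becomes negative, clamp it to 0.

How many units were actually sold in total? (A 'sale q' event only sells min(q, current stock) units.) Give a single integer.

Answer: 16

Derivation:
Processing events:
Start: stock = 16
  Event 1 (sale 3): sell min(3,16)=3. stock: 16 - 3 = 13. total_sold = 3
  Event 2 (sale 25): sell min(25,13)=13. stock: 13 - 13 = 0. total_sold = 16
  Event 3 (sale 4): sell min(4,0)=0. stock: 0 - 0 = 0. total_sold = 16
  Event 4 (sale 25): sell min(25,0)=0. stock: 0 - 0 = 0. total_sold = 16
  Event 5 (sale 1): sell min(1,0)=0. stock: 0 - 0 = 0. total_sold = 16
  Event 6 (sale 23): sell min(23,0)=0. stock: 0 - 0 = 0. total_sold = 16
  Event 7 (sale 10): sell min(10,0)=0. stock: 0 - 0 = 0. total_sold = 16
  Event 8 (sale 7): sell min(7,0)=0. stock: 0 - 0 = 0. total_sold = 16
Final: stock = 0, total_sold = 16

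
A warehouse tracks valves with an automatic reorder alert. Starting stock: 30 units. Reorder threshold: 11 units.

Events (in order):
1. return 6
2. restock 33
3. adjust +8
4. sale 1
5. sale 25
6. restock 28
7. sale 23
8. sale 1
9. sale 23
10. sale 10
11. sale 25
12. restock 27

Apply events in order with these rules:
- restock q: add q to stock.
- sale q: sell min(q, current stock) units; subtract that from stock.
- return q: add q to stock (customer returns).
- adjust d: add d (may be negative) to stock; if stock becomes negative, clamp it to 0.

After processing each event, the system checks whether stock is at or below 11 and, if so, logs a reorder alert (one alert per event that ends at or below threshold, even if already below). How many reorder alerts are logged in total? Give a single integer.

Processing events:
Start: stock = 30
  Event 1 (return 6): 30 + 6 = 36
  Event 2 (restock 33): 36 + 33 = 69
  Event 3 (adjust +8): 69 + 8 = 77
  Event 4 (sale 1): sell min(1,77)=1. stock: 77 - 1 = 76. total_sold = 1
  Event 5 (sale 25): sell min(25,76)=25. stock: 76 - 25 = 51. total_sold = 26
  Event 6 (restock 28): 51 + 28 = 79
  Event 7 (sale 23): sell min(23,79)=23. stock: 79 - 23 = 56. total_sold = 49
  Event 8 (sale 1): sell min(1,56)=1. stock: 56 - 1 = 55. total_sold = 50
  Event 9 (sale 23): sell min(23,55)=23. stock: 55 - 23 = 32. total_sold = 73
  Event 10 (sale 10): sell min(10,32)=10. stock: 32 - 10 = 22. total_sold = 83
  Event 11 (sale 25): sell min(25,22)=22. stock: 22 - 22 = 0. total_sold = 105
  Event 12 (restock 27): 0 + 27 = 27
Final: stock = 27, total_sold = 105

Checking against threshold 11:
  After event 1: stock=36 > 11
  After event 2: stock=69 > 11
  After event 3: stock=77 > 11
  After event 4: stock=76 > 11
  After event 5: stock=51 > 11
  After event 6: stock=79 > 11
  After event 7: stock=56 > 11
  After event 8: stock=55 > 11
  After event 9: stock=32 > 11
  After event 10: stock=22 > 11
  After event 11: stock=0 <= 11 -> ALERT
  After event 12: stock=27 > 11
Alert events: [11]. Count = 1

Answer: 1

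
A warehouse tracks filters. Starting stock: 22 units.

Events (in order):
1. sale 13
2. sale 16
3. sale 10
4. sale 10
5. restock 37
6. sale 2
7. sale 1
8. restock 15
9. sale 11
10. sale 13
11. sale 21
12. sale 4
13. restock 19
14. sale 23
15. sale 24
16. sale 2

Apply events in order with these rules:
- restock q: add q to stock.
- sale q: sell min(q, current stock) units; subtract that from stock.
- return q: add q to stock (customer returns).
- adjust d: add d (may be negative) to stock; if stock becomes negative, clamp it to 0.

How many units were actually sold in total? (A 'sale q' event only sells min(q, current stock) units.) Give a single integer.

Processing events:
Start: stock = 22
  Event 1 (sale 13): sell min(13,22)=13. stock: 22 - 13 = 9. total_sold = 13
  Event 2 (sale 16): sell min(16,9)=9. stock: 9 - 9 = 0. total_sold = 22
  Event 3 (sale 10): sell min(10,0)=0. stock: 0 - 0 = 0. total_sold = 22
  Event 4 (sale 10): sell min(10,0)=0. stock: 0 - 0 = 0. total_sold = 22
  Event 5 (restock 37): 0 + 37 = 37
  Event 6 (sale 2): sell min(2,37)=2. stock: 37 - 2 = 35. total_sold = 24
  Event 7 (sale 1): sell min(1,35)=1. stock: 35 - 1 = 34. total_sold = 25
  Event 8 (restock 15): 34 + 15 = 49
  Event 9 (sale 11): sell min(11,49)=11. stock: 49 - 11 = 38. total_sold = 36
  Event 10 (sale 13): sell min(13,38)=13. stock: 38 - 13 = 25. total_sold = 49
  Event 11 (sale 21): sell min(21,25)=21. stock: 25 - 21 = 4. total_sold = 70
  Event 12 (sale 4): sell min(4,4)=4. stock: 4 - 4 = 0. total_sold = 74
  Event 13 (restock 19): 0 + 19 = 19
  Event 14 (sale 23): sell min(23,19)=19. stock: 19 - 19 = 0. total_sold = 93
  Event 15 (sale 24): sell min(24,0)=0. stock: 0 - 0 = 0. total_sold = 93
  Event 16 (sale 2): sell min(2,0)=0. stock: 0 - 0 = 0. total_sold = 93
Final: stock = 0, total_sold = 93

Answer: 93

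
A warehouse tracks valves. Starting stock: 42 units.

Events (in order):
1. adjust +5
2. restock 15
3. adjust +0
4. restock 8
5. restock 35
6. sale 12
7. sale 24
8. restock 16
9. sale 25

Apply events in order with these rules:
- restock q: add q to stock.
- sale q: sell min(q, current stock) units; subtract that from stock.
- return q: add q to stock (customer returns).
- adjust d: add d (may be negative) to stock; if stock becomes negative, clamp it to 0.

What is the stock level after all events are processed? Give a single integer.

Processing events:
Start: stock = 42
  Event 1 (adjust +5): 42 + 5 = 47
  Event 2 (restock 15): 47 + 15 = 62
  Event 3 (adjust +0): 62 + 0 = 62
  Event 4 (restock 8): 62 + 8 = 70
  Event 5 (restock 35): 70 + 35 = 105
  Event 6 (sale 12): sell min(12,105)=12. stock: 105 - 12 = 93. total_sold = 12
  Event 7 (sale 24): sell min(24,93)=24. stock: 93 - 24 = 69. total_sold = 36
  Event 8 (restock 16): 69 + 16 = 85
  Event 9 (sale 25): sell min(25,85)=25. stock: 85 - 25 = 60. total_sold = 61
Final: stock = 60, total_sold = 61

Answer: 60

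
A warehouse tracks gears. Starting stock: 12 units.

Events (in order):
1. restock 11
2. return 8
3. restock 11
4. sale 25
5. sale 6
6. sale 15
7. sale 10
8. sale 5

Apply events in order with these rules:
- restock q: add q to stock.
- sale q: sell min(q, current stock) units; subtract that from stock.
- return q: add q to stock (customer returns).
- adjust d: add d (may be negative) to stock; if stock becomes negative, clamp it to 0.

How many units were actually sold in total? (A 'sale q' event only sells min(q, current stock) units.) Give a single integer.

Answer: 42

Derivation:
Processing events:
Start: stock = 12
  Event 1 (restock 11): 12 + 11 = 23
  Event 2 (return 8): 23 + 8 = 31
  Event 3 (restock 11): 31 + 11 = 42
  Event 4 (sale 25): sell min(25,42)=25. stock: 42 - 25 = 17. total_sold = 25
  Event 5 (sale 6): sell min(6,17)=6. stock: 17 - 6 = 11. total_sold = 31
  Event 6 (sale 15): sell min(15,11)=11. stock: 11 - 11 = 0. total_sold = 42
  Event 7 (sale 10): sell min(10,0)=0. stock: 0 - 0 = 0. total_sold = 42
  Event 8 (sale 5): sell min(5,0)=0. stock: 0 - 0 = 0. total_sold = 42
Final: stock = 0, total_sold = 42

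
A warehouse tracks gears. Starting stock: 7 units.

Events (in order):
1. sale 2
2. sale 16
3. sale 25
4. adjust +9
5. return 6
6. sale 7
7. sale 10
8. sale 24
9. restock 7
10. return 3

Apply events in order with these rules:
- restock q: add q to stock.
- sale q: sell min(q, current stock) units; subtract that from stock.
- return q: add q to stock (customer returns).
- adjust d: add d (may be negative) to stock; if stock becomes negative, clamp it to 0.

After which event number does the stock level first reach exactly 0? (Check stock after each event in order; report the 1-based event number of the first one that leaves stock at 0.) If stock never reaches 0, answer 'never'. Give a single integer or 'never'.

Answer: 2

Derivation:
Processing events:
Start: stock = 7
  Event 1 (sale 2): sell min(2,7)=2. stock: 7 - 2 = 5. total_sold = 2
  Event 2 (sale 16): sell min(16,5)=5. stock: 5 - 5 = 0. total_sold = 7
  Event 3 (sale 25): sell min(25,0)=0. stock: 0 - 0 = 0. total_sold = 7
  Event 4 (adjust +9): 0 + 9 = 9
  Event 5 (return 6): 9 + 6 = 15
  Event 6 (sale 7): sell min(7,15)=7. stock: 15 - 7 = 8. total_sold = 14
  Event 7 (sale 10): sell min(10,8)=8. stock: 8 - 8 = 0. total_sold = 22
  Event 8 (sale 24): sell min(24,0)=0. stock: 0 - 0 = 0. total_sold = 22
  Event 9 (restock 7): 0 + 7 = 7
  Event 10 (return 3): 7 + 3 = 10
Final: stock = 10, total_sold = 22

First zero at event 2.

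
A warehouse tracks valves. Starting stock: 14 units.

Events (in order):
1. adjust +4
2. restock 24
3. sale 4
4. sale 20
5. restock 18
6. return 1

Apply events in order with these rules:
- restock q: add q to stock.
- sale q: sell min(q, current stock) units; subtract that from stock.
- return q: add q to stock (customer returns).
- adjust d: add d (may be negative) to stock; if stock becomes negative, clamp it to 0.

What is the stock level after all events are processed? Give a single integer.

Answer: 37

Derivation:
Processing events:
Start: stock = 14
  Event 1 (adjust +4): 14 + 4 = 18
  Event 2 (restock 24): 18 + 24 = 42
  Event 3 (sale 4): sell min(4,42)=4. stock: 42 - 4 = 38. total_sold = 4
  Event 4 (sale 20): sell min(20,38)=20. stock: 38 - 20 = 18. total_sold = 24
  Event 5 (restock 18): 18 + 18 = 36
  Event 6 (return 1): 36 + 1 = 37
Final: stock = 37, total_sold = 24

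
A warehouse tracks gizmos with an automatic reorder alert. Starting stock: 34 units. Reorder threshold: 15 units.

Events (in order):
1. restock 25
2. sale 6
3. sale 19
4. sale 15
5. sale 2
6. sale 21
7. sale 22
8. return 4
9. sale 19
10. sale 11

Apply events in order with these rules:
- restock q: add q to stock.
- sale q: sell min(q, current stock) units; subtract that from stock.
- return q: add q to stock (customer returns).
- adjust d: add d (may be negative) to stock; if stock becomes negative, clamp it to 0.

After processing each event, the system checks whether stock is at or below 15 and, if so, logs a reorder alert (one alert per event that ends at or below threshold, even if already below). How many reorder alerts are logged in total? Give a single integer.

Processing events:
Start: stock = 34
  Event 1 (restock 25): 34 + 25 = 59
  Event 2 (sale 6): sell min(6,59)=6. stock: 59 - 6 = 53. total_sold = 6
  Event 3 (sale 19): sell min(19,53)=19. stock: 53 - 19 = 34. total_sold = 25
  Event 4 (sale 15): sell min(15,34)=15. stock: 34 - 15 = 19. total_sold = 40
  Event 5 (sale 2): sell min(2,19)=2. stock: 19 - 2 = 17. total_sold = 42
  Event 6 (sale 21): sell min(21,17)=17. stock: 17 - 17 = 0. total_sold = 59
  Event 7 (sale 22): sell min(22,0)=0. stock: 0 - 0 = 0. total_sold = 59
  Event 8 (return 4): 0 + 4 = 4
  Event 9 (sale 19): sell min(19,4)=4. stock: 4 - 4 = 0. total_sold = 63
  Event 10 (sale 11): sell min(11,0)=0. stock: 0 - 0 = 0. total_sold = 63
Final: stock = 0, total_sold = 63

Checking against threshold 15:
  After event 1: stock=59 > 15
  After event 2: stock=53 > 15
  After event 3: stock=34 > 15
  After event 4: stock=19 > 15
  After event 5: stock=17 > 15
  After event 6: stock=0 <= 15 -> ALERT
  After event 7: stock=0 <= 15 -> ALERT
  After event 8: stock=4 <= 15 -> ALERT
  After event 9: stock=0 <= 15 -> ALERT
  After event 10: stock=0 <= 15 -> ALERT
Alert events: [6, 7, 8, 9, 10]. Count = 5

Answer: 5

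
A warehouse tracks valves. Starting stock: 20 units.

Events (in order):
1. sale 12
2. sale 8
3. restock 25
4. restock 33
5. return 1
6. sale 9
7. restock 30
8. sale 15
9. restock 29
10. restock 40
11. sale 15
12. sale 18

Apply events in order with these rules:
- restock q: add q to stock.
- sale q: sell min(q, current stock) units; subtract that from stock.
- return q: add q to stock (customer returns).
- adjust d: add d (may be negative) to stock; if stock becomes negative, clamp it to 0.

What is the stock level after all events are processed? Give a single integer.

Processing events:
Start: stock = 20
  Event 1 (sale 12): sell min(12,20)=12. stock: 20 - 12 = 8. total_sold = 12
  Event 2 (sale 8): sell min(8,8)=8. stock: 8 - 8 = 0. total_sold = 20
  Event 3 (restock 25): 0 + 25 = 25
  Event 4 (restock 33): 25 + 33 = 58
  Event 5 (return 1): 58 + 1 = 59
  Event 6 (sale 9): sell min(9,59)=9. stock: 59 - 9 = 50. total_sold = 29
  Event 7 (restock 30): 50 + 30 = 80
  Event 8 (sale 15): sell min(15,80)=15. stock: 80 - 15 = 65. total_sold = 44
  Event 9 (restock 29): 65 + 29 = 94
  Event 10 (restock 40): 94 + 40 = 134
  Event 11 (sale 15): sell min(15,134)=15. stock: 134 - 15 = 119. total_sold = 59
  Event 12 (sale 18): sell min(18,119)=18. stock: 119 - 18 = 101. total_sold = 77
Final: stock = 101, total_sold = 77

Answer: 101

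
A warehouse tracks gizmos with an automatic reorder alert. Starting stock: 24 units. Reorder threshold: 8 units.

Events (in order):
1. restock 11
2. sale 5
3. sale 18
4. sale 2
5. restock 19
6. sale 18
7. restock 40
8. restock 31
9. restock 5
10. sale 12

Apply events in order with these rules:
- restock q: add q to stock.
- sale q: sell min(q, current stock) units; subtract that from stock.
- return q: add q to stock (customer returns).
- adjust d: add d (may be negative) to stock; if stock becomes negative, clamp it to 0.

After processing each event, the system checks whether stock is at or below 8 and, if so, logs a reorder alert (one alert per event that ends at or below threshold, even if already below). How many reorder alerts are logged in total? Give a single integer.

Answer: 0

Derivation:
Processing events:
Start: stock = 24
  Event 1 (restock 11): 24 + 11 = 35
  Event 2 (sale 5): sell min(5,35)=5. stock: 35 - 5 = 30. total_sold = 5
  Event 3 (sale 18): sell min(18,30)=18. stock: 30 - 18 = 12. total_sold = 23
  Event 4 (sale 2): sell min(2,12)=2. stock: 12 - 2 = 10. total_sold = 25
  Event 5 (restock 19): 10 + 19 = 29
  Event 6 (sale 18): sell min(18,29)=18. stock: 29 - 18 = 11. total_sold = 43
  Event 7 (restock 40): 11 + 40 = 51
  Event 8 (restock 31): 51 + 31 = 82
  Event 9 (restock 5): 82 + 5 = 87
  Event 10 (sale 12): sell min(12,87)=12. stock: 87 - 12 = 75. total_sold = 55
Final: stock = 75, total_sold = 55

Checking against threshold 8:
  After event 1: stock=35 > 8
  After event 2: stock=30 > 8
  After event 3: stock=12 > 8
  After event 4: stock=10 > 8
  After event 5: stock=29 > 8
  After event 6: stock=11 > 8
  After event 7: stock=51 > 8
  After event 8: stock=82 > 8
  After event 9: stock=87 > 8
  After event 10: stock=75 > 8
Alert events: []. Count = 0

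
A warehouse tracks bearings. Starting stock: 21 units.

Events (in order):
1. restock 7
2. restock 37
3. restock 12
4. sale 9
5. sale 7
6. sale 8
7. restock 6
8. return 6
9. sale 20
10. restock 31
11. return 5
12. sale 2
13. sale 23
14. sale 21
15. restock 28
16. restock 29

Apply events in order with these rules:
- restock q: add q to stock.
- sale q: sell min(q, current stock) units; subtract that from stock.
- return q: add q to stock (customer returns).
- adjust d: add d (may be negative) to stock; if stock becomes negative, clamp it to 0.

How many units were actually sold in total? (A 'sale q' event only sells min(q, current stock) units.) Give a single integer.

Answer: 90

Derivation:
Processing events:
Start: stock = 21
  Event 1 (restock 7): 21 + 7 = 28
  Event 2 (restock 37): 28 + 37 = 65
  Event 3 (restock 12): 65 + 12 = 77
  Event 4 (sale 9): sell min(9,77)=9. stock: 77 - 9 = 68. total_sold = 9
  Event 5 (sale 7): sell min(7,68)=7. stock: 68 - 7 = 61. total_sold = 16
  Event 6 (sale 8): sell min(8,61)=8. stock: 61 - 8 = 53. total_sold = 24
  Event 7 (restock 6): 53 + 6 = 59
  Event 8 (return 6): 59 + 6 = 65
  Event 9 (sale 20): sell min(20,65)=20. stock: 65 - 20 = 45. total_sold = 44
  Event 10 (restock 31): 45 + 31 = 76
  Event 11 (return 5): 76 + 5 = 81
  Event 12 (sale 2): sell min(2,81)=2. stock: 81 - 2 = 79. total_sold = 46
  Event 13 (sale 23): sell min(23,79)=23. stock: 79 - 23 = 56. total_sold = 69
  Event 14 (sale 21): sell min(21,56)=21. stock: 56 - 21 = 35. total_sold = 90
  Event 15 (restock 28): 35 + 28 = 63
  Event 16 (restock 29): 63 + 29 = 92
Final: stock = 92, total_sold = 90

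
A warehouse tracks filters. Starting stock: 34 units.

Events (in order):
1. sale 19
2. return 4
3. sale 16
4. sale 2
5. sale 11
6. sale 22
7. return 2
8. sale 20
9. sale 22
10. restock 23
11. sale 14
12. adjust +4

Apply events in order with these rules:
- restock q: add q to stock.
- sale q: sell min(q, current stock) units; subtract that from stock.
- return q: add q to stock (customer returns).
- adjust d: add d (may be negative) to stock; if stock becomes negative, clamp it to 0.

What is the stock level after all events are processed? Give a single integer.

Answer: 13

Derivation:
Processing events:
Start: stock = 34
  Event 1 (sale 19): sell min(19,34)=19. stock: 34 - 19 = 15. total_sold = 19
  Event 2 (return 4): 15 + 4 = 19
  Event 3 (sale 16): sell min(16,19)=16. stock: 19 - 16 = 3. total_sold = 35
  Event 4 (sale 2): sell min(2,3)=2. stock: 3 - 2 = 1. total_sold = 37
  Event 5 (sale 11): sell min(11,1)=1. stock: 1 - 1 = 0. total_sold = 38
  Event 6 (sale 22): sell min(22,0)=0. stock: 0 - 0 = 0. total_sold = 38
  Event 7 (return 2): 0 + 2 = 2
  Event 8 (sale 20): sell min(20,2)=2. stock: 2 - 2 = 0. total_sold = 40
  Event 9 (sale 22): sell min(22,0)=0. stock: 0 - 0 = 0. total_sold = 40
  Event 10 (restock 23): 0 + 23 = 23
  Event 11 (sale 14): sell min(14,23)=14. stock: 23 - 14 = 9. total_sold = 54
  Event 12 (adjust +4): 9 + 4 = 13
Final: stock = 13, total_sold = 54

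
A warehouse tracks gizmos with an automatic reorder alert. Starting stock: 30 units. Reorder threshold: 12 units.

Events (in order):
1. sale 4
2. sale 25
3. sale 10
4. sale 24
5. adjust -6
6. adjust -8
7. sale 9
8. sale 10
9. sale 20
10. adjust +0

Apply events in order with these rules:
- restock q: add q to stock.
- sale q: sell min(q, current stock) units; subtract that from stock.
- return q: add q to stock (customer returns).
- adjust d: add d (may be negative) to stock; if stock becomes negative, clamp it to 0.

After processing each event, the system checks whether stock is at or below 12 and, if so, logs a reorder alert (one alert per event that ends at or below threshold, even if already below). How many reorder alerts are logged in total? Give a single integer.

Processing events:
Start: stock = 30
  Event 1 (sale 4): sell min(4,30)=4. stock: 30 - 4 = 26. total_sold = 4
  Event 2 (sale 25): sell min(25,26)=25. stock: 26 - 25 = 1. total_sold = 29
  Event 3 (sale 10): sell min(10,1)=1. stock: 1 - 1 = 0. total_sold = 30
  Event 4 (sale 24): sell min(24,0)=0. stock: 0 - 0 = 0. total_sold = 30
  Event 5 (adjust -6): 0 + -6 = 0 (clamped to 0)
  Event 6 (adjust -8): 0 + -8 = 0 (clamped to 0)
  Event 7 (sale 9): sell min(9,0)=0. stock: 0 - 0 = 0. total_sold = 30
  Event 8 (sale 10): sell min(10,0)=0. stock: 0 - 0 = 0. total_sold = 30
  Event 9 (sale 20): sell min(20,0)=0. stock: 0 - 0 = 0. total_sold = 30
  Event 10 (adjust +0): 0 + 0 = 0
Final: stock = 0, total_sold = 30

Checking against threshold 12:
  After event 1: stock=26 > 12
  After event 2: stock=1 <= 12 -> ALERT
  After event 3: stock=0 <= 12 -> ALERT
  After event 4: stock=0 <= 12 -> ALERT
  After event 5: stock=0 <= 12 -> ALERT
  After event 6: stock=0 <= 12 -> ALERT
  After event 7: stock=0 <= 12 -> ALERT
  After event 8: stock=0 <= 12 -> ALERT
  After event 9: stock=0 <= 12 -> ALERT
  After event 10: stock=0 <= 12 -> ALERT
Alert events: [2, 3, 4, 5, 6, 7, 8, 9, 10]. Count = 9

Answer: 9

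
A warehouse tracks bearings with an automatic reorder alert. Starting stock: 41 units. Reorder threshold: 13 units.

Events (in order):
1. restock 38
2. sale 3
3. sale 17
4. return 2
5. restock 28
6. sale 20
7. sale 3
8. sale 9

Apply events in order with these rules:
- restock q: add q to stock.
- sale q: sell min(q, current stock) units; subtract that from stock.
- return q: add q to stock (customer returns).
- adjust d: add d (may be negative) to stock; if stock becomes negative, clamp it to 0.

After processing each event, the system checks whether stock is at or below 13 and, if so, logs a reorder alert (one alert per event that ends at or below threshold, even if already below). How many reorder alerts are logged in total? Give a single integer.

Processing events:
Start: stock = 41
  Event 1 (restock 38): 41 + 38 = 79
  Event 2 (sale 3): sell min(3,79)=3. stock: 79 - 3 = 76. total_sold = 3
  Event 3 (sale 17): sell min(17,76)=17. stock: 76 - 17 = 59. total_sold = 20
  Event 4 (return 2): 59 + 2 = 61
  Event 5 (restock 28): 61 + 28 = 89
  Event 6 (sale 20): sell min(20,89)=20. stock: 89 - 20 = 69. total_sold = 40
  Event 7 (sale 3): sell min(3,69)=3. stock: 69 - 3 = 66. total_sold = 43
  Event 8 (sale 9): sell min(9,66)=9. stock: 66 - 9 = 57. total_sold = 52
Final: stock = 57, total_sold = 52

Checking against threshold 13:
  After event 1: stock=79 > 13
  After event 2: stock=76 > 13
  After event 3: stock=59 > 13
  After event 4: stock=61 > 13
  After event 5: stock=89 > 13
  After event 6: stock=69 > 13
  After event 7: stock=66 > 13
  After event 8: stock=57 > 13
Alert events: []. Count = 0

Answer: 0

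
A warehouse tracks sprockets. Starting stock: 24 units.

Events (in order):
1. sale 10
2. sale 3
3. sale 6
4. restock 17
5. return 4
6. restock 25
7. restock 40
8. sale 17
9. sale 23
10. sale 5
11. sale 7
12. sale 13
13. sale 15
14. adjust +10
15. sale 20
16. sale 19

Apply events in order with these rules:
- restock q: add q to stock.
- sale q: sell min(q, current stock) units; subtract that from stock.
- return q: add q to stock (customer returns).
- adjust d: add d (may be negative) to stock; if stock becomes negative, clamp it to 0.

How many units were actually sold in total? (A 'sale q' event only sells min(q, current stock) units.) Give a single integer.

Answer: 120

Derivation:
Processing events:
Start: stock = 24
  Event 1 (sale 10): sell min(10,24)=10. stock: 24 - 10 = 14. total_sold = 10
  Event 2 (sale 3): sell min(3,14)=3. stock: 14 - 3 = 11. total_sold = 13
  Event 3 (sale 6): sell min(6,11)=6. stock: 11 - 6 = 5. total_sold = 19
  Event 4 (restock 17): 5 + 17 = 22
  Event 5 (return 4): 22 + 4 = 26
  Event 6 (restock 25): 26 + 25 = 51
  Event 7 (restock 40): 51 + 40 = 91
  Event 8 (sale 17): sell min(17,91)=17. stock: 91 - 17 = 74. total_sold = 36
  Event 9 (sale 23): sell min(23,74)=23. stock: 74 - 23 = 51. total_sold = 59
  Event 10 (sale 5): sell min(5,51)=5. stock: 51 - 5 = 46. total_sold = 64
  Event 11 (sale 7): sell min(7,46)=7. stock: 46 - 7 = 39. total_sold = 71
  Event 12 (sale 13): sell min(13,39)=13. stock: 39 - 13 = 26. total_sold = 84
  Event 13 (sale 15): sell min(15,26)=15. stock: 26 - 15 = 11. total_sold = 99
  Event 14 (adjust +10): 11 + 10 = 21
  Event 15 (sale 20): sell min(20,21)=20. stock: 21 - 20 = 1. total_sold = 119
  Event 16 (sale 19): sell min(19,1)=1. stock: 1 - 1 = 0. total_sold = 120
Final: stock = 0, total_sold = 120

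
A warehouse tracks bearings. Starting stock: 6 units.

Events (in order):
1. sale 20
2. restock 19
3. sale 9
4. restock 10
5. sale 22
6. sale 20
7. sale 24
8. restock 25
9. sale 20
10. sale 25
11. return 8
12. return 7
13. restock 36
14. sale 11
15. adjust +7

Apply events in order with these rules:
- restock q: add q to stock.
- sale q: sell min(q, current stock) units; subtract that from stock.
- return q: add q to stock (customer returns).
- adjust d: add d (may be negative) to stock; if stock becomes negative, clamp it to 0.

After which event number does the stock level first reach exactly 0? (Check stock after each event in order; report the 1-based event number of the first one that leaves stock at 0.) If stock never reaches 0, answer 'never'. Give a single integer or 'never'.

Processing events:
Start: stock = 6
  Event 1 (sale 20): sell min(20,6)=6. stock: 6 - 6 = 0. total_sold = 6
  Event 2 (restock 19): 0 + 19 = 19
  Event 3 (sale 9): sell min(9,19)=9. stock: 19 - 9 = 10. total_sold = 15
  Event 4 (restock 10): 10 + 10 = 20
  Event 5 (sale 22): sell min(22,20)=20. stock: 20 - 20 = 0. total_sold = 35
  Event 6 (sale 20): sell min(20,0)=0. stock: 0 - 0 = 0. total_sold = 35
  Event 7 (sale 24): sell min(24,0)=0. stock: 0 - 0 = 0. total_sold = 35
  Event 8 (restock 25): 0 + 25 = 25
  Event 9 (sale 20): sell min(20,25)=20. stock: 25 - 20 = 5. total_sold = 55
  Event 10 (sale 25): sell min(25,5)=5. stock: 5 - 5 = 0. total_sold = 60
  Event 11 (return 8): 0 + 8 = 8
  Event 12 (return 7): 8 + 7 = 15
  Event 13 (restock 36): 15 + 36 = 51
  Event 14 (sale 11): sell min(11,51)=11. stock: 51 - 11 = 40. total_sold = 71
  Event 15 (adjust +7): 40 + 7 = 47
Final: stock = 47, total_sold = 71

First zero at event 1.

Answer: 1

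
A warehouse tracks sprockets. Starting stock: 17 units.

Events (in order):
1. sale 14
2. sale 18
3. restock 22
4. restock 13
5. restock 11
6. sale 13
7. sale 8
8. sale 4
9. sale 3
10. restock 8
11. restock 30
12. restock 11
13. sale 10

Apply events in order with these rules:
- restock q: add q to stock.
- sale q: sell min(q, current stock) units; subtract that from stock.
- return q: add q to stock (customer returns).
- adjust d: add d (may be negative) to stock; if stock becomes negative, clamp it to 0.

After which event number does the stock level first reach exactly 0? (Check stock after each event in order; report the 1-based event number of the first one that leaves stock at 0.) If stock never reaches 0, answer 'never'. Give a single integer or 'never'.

Processing events:
Start: stock = 17
  Event 1 (sale 14): sell min(14,17)=14. stock: 17 - 14 = 3. total_sold = 14
  Event 2 (sale 18): sell min(18,3)=3. stock: 3 - 3 = 0. total_sold = 17
  Event 3 (restock 22): 0 + 22 = 22
  Event 4 (restock 13): 22 + 13 = 35
  Event 5 (restock 11): 35 + 11 = 46
  Event 6 (sale 13): sell min(13,46)=13. stock: 46 - 13 = 33. total_sold = 30
  Event 7 (sale 8): sell min(8,33)=8. stock: 33 - 8 = 25. total_sold = 38
  Event 8 (sale 4): sell min(4,25)=4. stock: 25 - 4 = 21. total_sold = 42
  Event 9 (sale 3): sell min(3,21)=3. stock: 21 - 3 = 18. total_sold = 45
  Event 10 (restock 8): 18 + 8 = 26
  Event 11 (restock 30): 26 + 30 = 56
  Event 12 (restock 11): 56 + 11 = 67
  Event 13 (sale 10): sell min(10,67)=10. stock: 67 - 10 = 57. total_sold = 55
Final: stock = 57, total_sold = 55

First zero at event 2.

Answer: 2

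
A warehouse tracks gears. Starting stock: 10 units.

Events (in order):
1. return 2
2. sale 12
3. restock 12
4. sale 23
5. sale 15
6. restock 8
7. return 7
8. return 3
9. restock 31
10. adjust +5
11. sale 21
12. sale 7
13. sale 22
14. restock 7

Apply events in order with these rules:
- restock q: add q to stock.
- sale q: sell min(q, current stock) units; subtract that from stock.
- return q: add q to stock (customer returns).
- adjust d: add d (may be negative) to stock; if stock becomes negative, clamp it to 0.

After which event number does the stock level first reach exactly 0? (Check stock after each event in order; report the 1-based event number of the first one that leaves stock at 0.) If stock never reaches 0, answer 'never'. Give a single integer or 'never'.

Answer: 2

Derivation:
Processing events:
Start: stock = 10
  Event 1 (return 2): 10 + 2 = 12
  Event 2 (sale 12): sell min(12,12)=12. stock: 12 - 12 = 0. total_sold = 12
  Event 3 (restock 12): 0 + 12 = 12
  Event 4 (sale 23): sell min(23,12)=12. stock: 12 - 12 = 0. total_sold = 24
  Event 5 (sale 15): sell min(15,0)=0. stock: 0 - 0 = 0. total_sold = 24
  Event 6 (restock 8): 0 + 8 = 8
  Event 7 (return 7): 8 + 7 = 15
  Event 8 (return 3): 15 + 3 = 18
  Event 9 (restock 31): 18 + 31 = 49
  Event 10 (adjust +5): 49 + 5 = 54
  Event 11 (sale 21): sell min(21,54)=21. stock: 54 - 21 = 33. total_sold = 45
  Event 12 (sale 7): sell min(7,33)=7. stock: 33 - 7 = 26. total_sold = 52
  Event 13 (sale 22): sell min(22,26)=22. stock: 26 - 22 = 4. total_sold = 74
  Event 14 (restock 7): 4 + 7 = 11
Final: stock = 11, total_sold = 74

First zero at event 2.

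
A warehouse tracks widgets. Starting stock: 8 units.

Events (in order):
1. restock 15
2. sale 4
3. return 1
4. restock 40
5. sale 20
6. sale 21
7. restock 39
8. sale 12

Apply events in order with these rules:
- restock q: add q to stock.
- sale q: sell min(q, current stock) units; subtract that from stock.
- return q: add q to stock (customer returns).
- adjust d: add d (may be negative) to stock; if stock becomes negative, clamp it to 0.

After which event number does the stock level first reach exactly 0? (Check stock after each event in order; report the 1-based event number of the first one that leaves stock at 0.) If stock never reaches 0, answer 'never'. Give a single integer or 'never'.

Processing events:
Start: stock = 8
  Event 1 (restock 15): 8 + 15 = 23
  Event 2 (sale 4): sell min(4,23)=4. stock: 23 - 4 = 19. total_sold = 4
  Event 3 (return 1): 19 + 1 = 20
  Event 4 (restock 40): 20 + 40 = 60
  Event 5 (sale 20): sell min(20,60)=20. stock: 60 - 20 = 40. total_sold = 24
  Event 6 (sale 21): sell min(21,40)=21. stock: 40 - 21 = 19. total_sold = 45
  Event 7 (restock 39): 19 + 39 = 58
  Event 8 (sale 12): sell min(12,58)=12. stock: 58 - 12 = 46. total_sold = 57
Final: stock = 46, total_sold = 57

Stock never reaches 0.

Answer: never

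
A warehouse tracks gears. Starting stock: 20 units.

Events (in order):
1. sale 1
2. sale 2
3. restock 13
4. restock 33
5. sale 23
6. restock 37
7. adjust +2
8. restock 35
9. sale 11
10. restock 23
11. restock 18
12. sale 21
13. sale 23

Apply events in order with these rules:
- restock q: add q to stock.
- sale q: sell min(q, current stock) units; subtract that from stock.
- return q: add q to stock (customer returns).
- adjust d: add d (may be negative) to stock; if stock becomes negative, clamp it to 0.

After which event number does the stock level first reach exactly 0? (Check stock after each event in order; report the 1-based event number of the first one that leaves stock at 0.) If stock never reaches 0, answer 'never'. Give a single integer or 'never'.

Answer: never

Derivation:
Processing events:
Start: stock = 20
  Event 1 (sale 1): sell min(1,20)=1. stock: 20 - 1 = 19. total_sold = 1
  Event 2 (sale 2): sell min(2,19)=2. stock: 19 - 2 = 17. total_sold = 3
  Event 3 (restock 13): 17 + 13 = 30
  Event 4 (restock 33): 30 + 33 = 63
  Event 5 (sale 23): sell min(23,63)=23. stock: 63 - 23 = 40. total_sold = 26
  Event 6 (restock 37): 40 + 37 = 77
  Event 7 (adjust +2): 77 + 2 = 79
  Event 8 (restock 35): 79 + 35 = 114
  Event 9 (sale 11): sell min(11,114)=11. stock: 114 - 11 = 103. total_sold = 37
  Event 10 (restock 23): 103 + 23 = 126
  Event 11 (restock 18): 126 + 18 = 144
  Event 12 (sale 21): sell min(21,144)=21. stock: 144 - 21 = 123. total_sold = 58
  Event 13 (sale 23): sell min(23,123)=23. stock: 123 - 23 = 100. total_sold = 81
Final: stock = 100, total_sold = 81

Stock never reaches 0.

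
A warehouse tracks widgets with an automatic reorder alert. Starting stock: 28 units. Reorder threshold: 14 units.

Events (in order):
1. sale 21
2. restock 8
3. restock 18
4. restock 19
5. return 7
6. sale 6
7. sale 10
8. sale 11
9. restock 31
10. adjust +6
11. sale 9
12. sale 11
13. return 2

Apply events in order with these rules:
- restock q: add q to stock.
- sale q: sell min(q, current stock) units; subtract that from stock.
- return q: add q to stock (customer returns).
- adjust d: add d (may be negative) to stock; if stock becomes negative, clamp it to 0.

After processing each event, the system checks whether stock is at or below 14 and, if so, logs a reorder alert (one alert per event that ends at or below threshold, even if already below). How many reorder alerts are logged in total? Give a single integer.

Answer: 1

Derivation:
Processing events:
Start: stock = 28
  Event 1 (sale 21): sell min(21,28)=21. stock: 28 - 21 = 7. total_sold = 21
  Event 2 (restock 8): 7 + 8 = 15
  Event 3 (restock 18): 15 + 18 = 33
  Event 4 (restock 19): 33 + 19 = 52
  Event 5 (return 7): 52 + 7 = 59
  Event 6 (sale 6): sell min(6,59)=6. stock: 59 - 6 = 53. total_sold = 27
  Event 7 (sale 10): sell min(10,53)=10. stock: 53 - 10 = 43. total_sold = 37
  Event 8 (sale 11): sell min(11,43)=11. stock: 43 - 11 = 32. total_sold = 48
  Event 9 (restock 31): 32 + 31 = 63
  Event 10 (adjust +6): 63 + 6 = 69
  Event 11 (sale 9): sell min(9,69)=9. stock: 69 - 9 = 60. total_sold = 57
  Event 12 (sale 11): sell min(11,60)=11. stock: 60 - 11 = 49. total_sold = 68
  Event 13 (return 2): 49 + 2 = 51
Final: stock = 51, total_sold = 68

Checking against threshold 14:
  After event 1: stock=7 <= 14 -> ALERT
  After event 2: stock=15 > 14
  After event 3: stock=33 > 14
  After event 4: stock=52 > 14
  After event 5: stock=59 > 14
  After event 6: stock=53 > 14
  After event 7: stock=43 > 14
  After event 8: stock=32 > 14
  After event 9: stock=63 > 14
  After event 10: stock=69 > 14
  After event 11: stock=60 > 14
  After event 12: stock=49 > 14
  After event 13: stock=51 > 14
Alert events: [1]. Count = 1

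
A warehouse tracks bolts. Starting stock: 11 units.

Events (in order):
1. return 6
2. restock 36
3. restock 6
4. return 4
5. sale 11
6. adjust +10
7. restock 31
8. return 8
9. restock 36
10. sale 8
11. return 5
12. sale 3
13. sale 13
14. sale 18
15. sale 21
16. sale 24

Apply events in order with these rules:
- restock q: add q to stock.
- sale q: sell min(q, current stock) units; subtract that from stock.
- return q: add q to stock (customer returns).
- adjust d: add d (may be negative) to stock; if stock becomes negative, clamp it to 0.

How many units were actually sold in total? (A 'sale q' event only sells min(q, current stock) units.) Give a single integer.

Processing events:
Start: stock = 11
  Event 1 (return 6): 11 + 6 = 17
  Event 2 (restock 36): 17 + 36 = 53
  Event 3 (restock 6): 53 + 6 = 59
  Event 4 (return 4): 59 + 4 = 63
  Event 5 (sale 11): sell min(11,63)=11. stock: 63 - 11 = 52. total_sold = 11
  Event 6 (adjust +10): 52 + 10 = 62
  Event 7 (restock 31): 62 + 31 = 93
  Event 8 (return 8): 93 + 8 = 101
  Event 9 (restock 36): 101 + 36 = 137
  Event 10 (sale 8): sell min(8,137)=8. stock: 137 - 8 = 129. total_sold = 19
  Event 11 (return 5): 129 + 5 = 134
  Event 12 (sale 3): sell min(3,134)=3. stock: 134 - 3 = 131. total_sold = 22
  Event 13 (sale 13): sell min(13,131)=13. stock: 131 - 13 = 118. total_sold = 35
  Event 14 (sale 18): sell min(18,118)=18. stock: 118 - 18 = 100. total_sold = 53
  Event 15 (sale 21): sell min(21,100)=21. stock: 100 - 21 = 79. total_sold = 74
  Event 16 (sale 24): sell min(24,79)=24. stock: 79 - 24 = 55. total_sold = 98
Final: stock = 55, total_sold = 98

Answer: 98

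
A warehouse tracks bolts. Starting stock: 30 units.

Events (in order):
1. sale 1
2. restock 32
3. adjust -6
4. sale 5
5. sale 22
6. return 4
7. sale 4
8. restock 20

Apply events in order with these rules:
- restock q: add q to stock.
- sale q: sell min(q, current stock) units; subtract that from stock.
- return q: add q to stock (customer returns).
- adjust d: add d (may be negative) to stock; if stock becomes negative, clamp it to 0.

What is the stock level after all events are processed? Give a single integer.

Answer: 48

Derivation:
Processing events:
Start: stock = 30
  Event 1 (sale 1): sell min(1,30)=1. stock: 30 - 1 = 29. total_sold = 1
  Event 2 (restock 32): 29 + 32 = 61
  Event 3 (adjust -6): 61 + -6 = 55
  Event 4 (sale 5): sell min(5,55)=5. stock: 55 - 5 = 50. total_sold = 6
  Event 5 (sale 22): sell min(22,50)=22. stock: 50 - 22 = 28. total_sold = 28
  Event 6 (return 4): 28 + 4 = 32
  Event 7 (sale 4): sell min(4,32)=4. stock: 32 - 4 = 28. total_sold = 32
  Event 8 (restock 20): 28 + 20 = 48
Final: stock = 48, total_sold = 32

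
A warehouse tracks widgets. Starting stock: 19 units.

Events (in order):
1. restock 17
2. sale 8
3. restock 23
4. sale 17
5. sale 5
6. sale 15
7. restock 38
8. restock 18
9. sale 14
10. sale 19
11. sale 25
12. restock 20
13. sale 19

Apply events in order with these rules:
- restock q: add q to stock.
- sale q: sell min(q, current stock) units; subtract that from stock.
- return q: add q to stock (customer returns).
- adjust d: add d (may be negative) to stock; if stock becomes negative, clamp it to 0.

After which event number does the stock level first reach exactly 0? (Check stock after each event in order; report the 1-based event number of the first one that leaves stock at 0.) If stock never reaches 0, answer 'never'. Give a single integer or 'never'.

Processing events:
Start: stock = 19
  Event 1 (restock 17): 19 + 17 = 36
  Event 2 (sale 8): sell min(8,36)=8. stock: 36 - 8 = 28. total_sold = 8
  Event 3 (restock 23): 28 + 23 = 51
  Event 4 (sale 17): sell min(17,51)=17. stock: 51 - 17 = 34. total_sold = 25
  Event 5 (sale 5): sell min(5,34)=5. stock: 34 - 5 = 29. total_sold = 30
  Event 6 (sale 15): sell min(15,29)=15. stock: 29 - 15 = 14. total_sold = 45
  Event 7 (restock 38): 14 + 38 = 52
  Event 8 (restock 18): 52 + 18 = 70
  Event 9 (sale 14): sell min(14,70)=14. stock: 70 - 14 = 56. total_sold = 59
  Event 10 (sale 19): sell min(19,56)=19. stock: 56 - 19 = 37. total_sold = 78
  Event 11 (sale 25): sell min(25,37)=25. stock: 37 - 25 = 12. total_sold = 103
  Event 12 (restock 20): 12 + 20 = 32
  Event 13 (sale 19): sell min(19,32)=19. stock: 32 - 19 = 13. total_sold = 122
Final: stock = 13, total_sold = 122

Stock never reaches 0.

Answer: never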